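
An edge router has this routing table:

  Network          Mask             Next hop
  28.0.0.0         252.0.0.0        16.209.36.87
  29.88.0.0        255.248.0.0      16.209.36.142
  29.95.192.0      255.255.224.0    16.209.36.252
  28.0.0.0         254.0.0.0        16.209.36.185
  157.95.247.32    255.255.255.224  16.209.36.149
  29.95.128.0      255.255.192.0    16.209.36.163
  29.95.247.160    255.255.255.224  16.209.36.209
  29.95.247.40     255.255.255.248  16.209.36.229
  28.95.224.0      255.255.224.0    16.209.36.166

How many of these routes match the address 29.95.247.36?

Prefixes containing 29.95.247.36:
  28.0.0.0/6 (28.0.0.0 - 31.255.255.255)
  28.0.0.0/7 (28.0.0.0 - 29.255.255.255)
  29.88.0.0/13 (29.88.0.0 - 29.95.255.255)
Total matching entries: 3.

3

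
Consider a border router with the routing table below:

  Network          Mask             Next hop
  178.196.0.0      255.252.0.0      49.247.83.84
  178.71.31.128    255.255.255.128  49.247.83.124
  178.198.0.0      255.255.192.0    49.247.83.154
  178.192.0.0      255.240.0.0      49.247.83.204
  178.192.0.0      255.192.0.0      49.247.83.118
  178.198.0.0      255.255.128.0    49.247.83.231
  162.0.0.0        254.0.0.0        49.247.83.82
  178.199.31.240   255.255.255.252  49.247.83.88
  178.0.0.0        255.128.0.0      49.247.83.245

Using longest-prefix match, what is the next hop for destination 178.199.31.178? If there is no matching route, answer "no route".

49.247.83.84

Routes whose prefix contains 178.199.31.178:
  178.192.0.0/10 (178.192.0.0 - 178.255.255.255) -> 49.247.83.118
  178.192.0.0/12 (178.192.0.0 - 178.207.255.255) -> 49.247.83.204
  178.196.0.0/14 (178.196.0.0 - 178.199.255.255) -> 49.247.83.84
More-specific entries that do NOT match:
  178.199.31.240/30 (178.199.31.240 - 178.199.31.243) does not contain 178.199.31.178
  178.71.31.128/25 (178.71.31.128 - 178.71.31.255) does not contain 178.199.31.178
  178.198.0.0/18 (178.198.0.0 - 178.198.63.255) does not contain 178.199.31.178
  178.198.0.0/17 (178.198.0.0 - 178.198.127.255) does not contain 178.199.31.178
Longest matching prefix is /14 -> next hop 49.247.83.84.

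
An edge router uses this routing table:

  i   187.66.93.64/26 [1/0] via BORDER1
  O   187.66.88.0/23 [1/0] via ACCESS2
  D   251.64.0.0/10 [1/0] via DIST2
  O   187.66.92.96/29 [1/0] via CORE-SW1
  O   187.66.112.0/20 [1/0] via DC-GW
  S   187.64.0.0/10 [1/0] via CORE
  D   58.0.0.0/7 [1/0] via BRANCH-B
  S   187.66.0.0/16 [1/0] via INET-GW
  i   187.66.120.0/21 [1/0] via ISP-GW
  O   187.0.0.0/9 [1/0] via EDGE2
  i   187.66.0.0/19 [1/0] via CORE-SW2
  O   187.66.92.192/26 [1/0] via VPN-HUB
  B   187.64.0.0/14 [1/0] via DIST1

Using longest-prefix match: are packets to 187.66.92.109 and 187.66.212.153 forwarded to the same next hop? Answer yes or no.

yes

187.66.92.109: longest match 187.66.0.0/16 -> INET-GW
187.66.212.153: longest match 187.66.0.0/16 -> INET-GW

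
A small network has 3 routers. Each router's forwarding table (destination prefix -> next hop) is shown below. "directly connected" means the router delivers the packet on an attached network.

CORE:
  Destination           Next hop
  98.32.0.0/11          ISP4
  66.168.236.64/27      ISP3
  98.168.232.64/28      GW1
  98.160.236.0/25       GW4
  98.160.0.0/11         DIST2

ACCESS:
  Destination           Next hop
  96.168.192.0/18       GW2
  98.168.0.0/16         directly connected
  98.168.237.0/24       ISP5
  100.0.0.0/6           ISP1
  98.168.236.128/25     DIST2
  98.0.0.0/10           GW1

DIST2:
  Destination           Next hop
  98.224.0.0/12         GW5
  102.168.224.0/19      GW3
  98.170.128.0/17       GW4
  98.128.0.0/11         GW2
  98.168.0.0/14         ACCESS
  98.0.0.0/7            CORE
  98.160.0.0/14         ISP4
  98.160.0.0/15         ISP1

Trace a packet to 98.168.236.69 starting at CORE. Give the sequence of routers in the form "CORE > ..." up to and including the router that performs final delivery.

At CORE: longest match for 98.168.236.69 is 98.160.0.0/11 -> DIST2
At DIST2: longest match for 98.168.236.69 is 98.168.0.0/14 -> ACCESS
At ACCESS: longest match for 98.168.236.69 is 98.168.0.0/16 -> directly connected

CORE > DIST2 > ACCESS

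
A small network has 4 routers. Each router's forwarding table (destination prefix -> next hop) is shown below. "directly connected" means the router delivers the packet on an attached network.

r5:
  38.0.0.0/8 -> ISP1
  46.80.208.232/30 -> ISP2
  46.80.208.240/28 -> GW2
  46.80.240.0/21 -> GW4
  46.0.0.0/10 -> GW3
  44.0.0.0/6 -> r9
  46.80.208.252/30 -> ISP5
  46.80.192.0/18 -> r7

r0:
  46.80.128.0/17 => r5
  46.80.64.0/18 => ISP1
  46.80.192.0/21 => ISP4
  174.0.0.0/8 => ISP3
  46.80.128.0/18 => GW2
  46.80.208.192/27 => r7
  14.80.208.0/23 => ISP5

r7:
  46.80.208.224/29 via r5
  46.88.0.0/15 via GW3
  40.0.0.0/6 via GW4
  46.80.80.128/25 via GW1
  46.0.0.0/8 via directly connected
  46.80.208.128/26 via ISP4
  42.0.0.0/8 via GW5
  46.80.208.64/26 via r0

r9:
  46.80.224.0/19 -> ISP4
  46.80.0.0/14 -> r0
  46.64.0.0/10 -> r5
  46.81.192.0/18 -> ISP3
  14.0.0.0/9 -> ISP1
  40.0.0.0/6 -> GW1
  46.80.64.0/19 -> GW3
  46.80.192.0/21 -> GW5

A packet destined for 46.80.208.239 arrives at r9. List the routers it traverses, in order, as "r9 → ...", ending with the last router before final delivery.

r9 → r0 → r5 → r7

At r9: longest match for 46.80.208.239 is 46.80.0.0/14 -> r0
At r0: longest match for 46.80.208.239 is 46.80.128.0/17 -> r5
At r5: longest match for 46.80.208.239 is 46.80.192.0/18 -> r7
At r7: longest match for 46.80.208.239 is 46.0.0.0/8 -> directly connected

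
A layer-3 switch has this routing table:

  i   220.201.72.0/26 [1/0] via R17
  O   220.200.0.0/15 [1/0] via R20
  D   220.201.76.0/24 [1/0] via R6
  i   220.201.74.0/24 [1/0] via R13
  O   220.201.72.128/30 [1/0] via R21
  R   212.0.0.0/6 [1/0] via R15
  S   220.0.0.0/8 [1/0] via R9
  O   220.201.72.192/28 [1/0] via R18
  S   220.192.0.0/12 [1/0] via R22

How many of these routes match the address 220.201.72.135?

3

Prefixes containing 220.201.72.135:
  220.0.0.0/8 (220.0.0.0 - 220.255.255.255)
  220.192.0.0/12 (220.192.0.0 - 220.207.255.255)
  220.200.0.0/15 (220.200.0.0 - 220.201.255.255)
Total matching entries: 3.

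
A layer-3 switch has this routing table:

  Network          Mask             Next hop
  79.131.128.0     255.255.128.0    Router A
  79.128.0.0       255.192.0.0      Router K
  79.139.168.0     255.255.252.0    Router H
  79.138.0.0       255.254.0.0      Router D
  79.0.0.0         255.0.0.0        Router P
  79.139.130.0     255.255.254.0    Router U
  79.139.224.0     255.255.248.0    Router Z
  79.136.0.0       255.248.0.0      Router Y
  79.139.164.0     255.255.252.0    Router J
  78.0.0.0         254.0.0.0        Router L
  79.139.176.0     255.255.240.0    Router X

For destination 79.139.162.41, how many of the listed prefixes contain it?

Prefixes containing 79.139.162.41:
  78.0.0.0/7 (78.0.0.0 - 79.255.255.255)
  79.0.0.0/8 (79.0.0.0 - 79.255.255.255)
  79.128.0.0/10 (79.128.0.0 - 79.191.255.255)
  79.136.0.0/13 (79.136.0.0 - 79.143.255.255)
  79.138.0.0/15 (79.138.0.0 - 79.139.255.255)
Total matching entries: 5.

5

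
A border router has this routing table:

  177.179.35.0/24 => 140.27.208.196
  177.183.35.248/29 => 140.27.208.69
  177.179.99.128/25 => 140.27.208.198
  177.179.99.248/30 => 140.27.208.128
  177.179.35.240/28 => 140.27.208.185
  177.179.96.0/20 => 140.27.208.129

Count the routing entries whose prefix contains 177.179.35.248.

Prefixes containing 177.179.35.248:
  177.179.35.0/24 (177.179.35.0 - 177.179.35.255)
  177.179.35.240/28 (177.179.35.240 - 177.179.35.255)
Total matching entries: 2.

2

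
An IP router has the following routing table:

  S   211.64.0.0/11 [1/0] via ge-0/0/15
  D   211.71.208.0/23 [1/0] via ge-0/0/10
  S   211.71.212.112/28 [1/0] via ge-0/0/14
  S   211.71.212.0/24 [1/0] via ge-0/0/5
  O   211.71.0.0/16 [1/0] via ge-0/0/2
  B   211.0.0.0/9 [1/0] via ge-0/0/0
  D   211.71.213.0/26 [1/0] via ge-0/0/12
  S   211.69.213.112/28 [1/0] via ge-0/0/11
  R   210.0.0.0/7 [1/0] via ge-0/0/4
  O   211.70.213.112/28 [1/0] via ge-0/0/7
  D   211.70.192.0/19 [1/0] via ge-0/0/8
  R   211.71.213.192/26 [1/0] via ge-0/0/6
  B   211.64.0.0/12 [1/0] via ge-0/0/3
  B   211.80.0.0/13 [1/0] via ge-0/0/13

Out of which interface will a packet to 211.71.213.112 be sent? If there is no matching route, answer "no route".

ge-0/0/2

Routes whose prefix contains 211.71.213.112:
  210.0.0.0/7 (210.0.0.0 - 211.255.255.255) -> ge-0/0/4
  211.0.0.0/9 (211.0.0.0 - 211.127.255.255) -> ge-0/0/0
  211.64.0.0/11 (211.64.0.0 - 211.95.255.255) -> ge-0/0/15
  211.64.0.0/12 (211.64.0.0 - 211.79.255.255) -> ge-0/0/3
  211.71.0.0/16 (211.71.0.0 - 211.71.255.255) -> ge-0/0/2
More-specific entries that do NOT match:
  211.71.212.112/28 (211.71.212.112 - 211.71.212.127) does not contain 211.71.213.112
  211.69.213.112/28 (211.69.213.112 - 211.69.213.127) does not contain 211.71.213.112
  211.70.213.112/28 (211.70.213.112 - 211.70.213.127) does not contain 211.71.213.112
  211.71.213.0/26 (211.71.213.0 - 211.71.213.63) does not contain 211.71.213.112
  211.71.213.192/26 (211.71.213.192 - 211.71.213.255) does not contain 211.71.213.112
  211.71.212.0/24 (211.71.212.0 - 211.71.212.255) does not contain 211.71.213.112
  211.71.208.0/23 (211.71.208.0 - 211.71.209.255) does not contain 211.71.213.112
  211.70.192.0/19 (211.70.192.0 - 211.70.223.255) does not contain 211.71.213.112
Longest matching prefix is /16 -> interface ge-0/0/2.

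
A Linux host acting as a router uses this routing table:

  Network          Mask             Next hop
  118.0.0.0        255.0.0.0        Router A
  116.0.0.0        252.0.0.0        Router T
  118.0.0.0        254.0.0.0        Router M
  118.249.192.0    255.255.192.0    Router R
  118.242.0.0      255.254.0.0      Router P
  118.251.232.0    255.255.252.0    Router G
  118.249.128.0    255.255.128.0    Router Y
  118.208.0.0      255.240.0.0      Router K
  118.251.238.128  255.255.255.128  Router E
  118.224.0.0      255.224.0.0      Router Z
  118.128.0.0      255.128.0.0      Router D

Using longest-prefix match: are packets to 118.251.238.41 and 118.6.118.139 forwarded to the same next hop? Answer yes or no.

118.251.238.41: longest match 118.224.0.0/11 -> Router Z
118.6.118.139: longest match 118.0.0.0/8 -> Router A

no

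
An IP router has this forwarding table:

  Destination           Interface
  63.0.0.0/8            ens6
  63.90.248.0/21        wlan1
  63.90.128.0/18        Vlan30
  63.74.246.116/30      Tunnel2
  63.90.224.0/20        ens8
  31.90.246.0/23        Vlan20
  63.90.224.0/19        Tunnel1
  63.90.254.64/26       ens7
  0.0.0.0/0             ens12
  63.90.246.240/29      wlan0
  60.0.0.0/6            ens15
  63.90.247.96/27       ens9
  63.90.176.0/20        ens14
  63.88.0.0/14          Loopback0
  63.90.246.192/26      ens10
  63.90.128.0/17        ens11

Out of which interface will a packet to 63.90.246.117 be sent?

Tunnel1

Routes whose prefix contains 63.90.246.117:
  0.0.0.0/0 (default, matches everything) -> ens12
  60.0.0.0/6 (60.0.0.0 - 63.255.255.255) -> ens15
  63.0.0.0/8 (63.0.0.0 - 63.255.255.255) -> ens6
  63.88.0.0/14 (63.88.0.0 - 63.91.255.255) -> Loopback0
  63.90.128.0/17 (63.90.128.0 - 63.90.255.255) -> ens11
  63.90.224.0/19 (63.90.224.0 - 63.90.255.255) -> Tunnel1
More-specific entries that do NOT match:
  63.74.246.116/30 (63.74.246.116 - 63.74.246.119) does not contain 63.90.246.117
  63.90.246.240/29 (63.90.246.240 - 63.90.246.247) does not contain 63.90.246.117
  63.90.247.96/27 (63.90.247.96 - 63.90.247.127) does not contain 63.90.246.117
  63.90.254.64/26 (63.90.254.64 - 63.90.254.127) does not contain 63.90.246.117
  63.90.246.192/26 (63.90.246.192 - 63.90.246.255) does not contain 63.90.246.117
  31.90.246.0/23 (31.90.246.0 - 31.90.247.255) does not contain 63.90.246.117
  63.90.248.0/21 (63.90.248.0 - 63.90.255.255) does not contain 63.90.246.117
  63.90.224.0/20 (63.90.224.0 - 63.90.239.255) does not contain 63.90.246.117
  63.90.176.0/20 (63.90.176.0 - 63.90.191.255) does not contain 63.90.246.117
Longest matching prefix is /19 -> interface Tunnel1.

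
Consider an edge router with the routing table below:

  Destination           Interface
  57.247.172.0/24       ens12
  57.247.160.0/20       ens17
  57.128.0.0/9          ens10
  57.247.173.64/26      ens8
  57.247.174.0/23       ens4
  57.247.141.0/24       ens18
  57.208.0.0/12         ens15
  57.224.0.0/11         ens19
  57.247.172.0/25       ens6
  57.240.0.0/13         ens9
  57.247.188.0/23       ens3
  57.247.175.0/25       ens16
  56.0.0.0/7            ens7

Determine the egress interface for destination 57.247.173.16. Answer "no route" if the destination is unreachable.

ens17

Routes whose prefix contains 57.247.173.16:
  56.0.0.0/7 (56.0.0.0 - 57.255.255.255) -> ens7
  57.128.0.0/9 (57.128.0.0 - 57.255.255.255) -> ens10
  57.224.0.0/11 (57.224.0.0 - 57.255.255.255) -> ens19
  57.240.0.0/13 (57.240.0.0 - 57.247.255.255) -> ens9
  57.247.160.0/20 (57.247.160.0 - 57.247.175.255) -> ens17
More-specific entries that do NOT match:
  57.247.173.64/26 (57.247.173.64 - 57.247.173.127) does not contain 57.247.173.16
  57.247.172.0/25 (57.247.172.0 - 57.247.172.127) does not contain 57.247.173.16
  57.247.175.0/25 (57.247.175.0 - 57.247.175.127) does not contain 57.247.173.16
  57.247.172.0/24 (57.247.172.0 - 57.247.172.255) does not contain 57.247.173.16
  57.247.141.0/24 (57.247.141.0 - 57.247.141.255) does not contain 57.247.173.16
  57.247.174.0/23 (57.247.174.0 - 57.247.175.255) does not contain 57.247.173.16
  57.247.188.0/23 (57.247.188.0 - 57.247.189.255) does not contain 57.247.173.16
Longest matching prefix is /20 -> interface ens17.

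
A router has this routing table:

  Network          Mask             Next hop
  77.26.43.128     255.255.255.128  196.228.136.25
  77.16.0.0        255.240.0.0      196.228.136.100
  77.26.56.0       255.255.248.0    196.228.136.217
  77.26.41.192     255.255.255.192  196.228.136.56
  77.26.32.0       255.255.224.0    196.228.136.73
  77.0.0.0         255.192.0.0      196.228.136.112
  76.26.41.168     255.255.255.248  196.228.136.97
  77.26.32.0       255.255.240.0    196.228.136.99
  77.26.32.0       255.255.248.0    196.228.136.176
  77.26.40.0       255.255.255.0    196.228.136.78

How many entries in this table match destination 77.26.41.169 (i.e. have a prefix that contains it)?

Prefixes containing 77.26.41.169:
  77.0.0.0/10 (77.0.0.0 - 77.63.255.255)
  77.16.0.0/12 (77.16.0.0 - 77.31.255.255)
  77.26.32.0/19 (77.26.32.0 - 77.26.63.255)
  77.26.32.0/20 (77.26.32.0 - 77.26.47.255)
Total matching entries: 4.

4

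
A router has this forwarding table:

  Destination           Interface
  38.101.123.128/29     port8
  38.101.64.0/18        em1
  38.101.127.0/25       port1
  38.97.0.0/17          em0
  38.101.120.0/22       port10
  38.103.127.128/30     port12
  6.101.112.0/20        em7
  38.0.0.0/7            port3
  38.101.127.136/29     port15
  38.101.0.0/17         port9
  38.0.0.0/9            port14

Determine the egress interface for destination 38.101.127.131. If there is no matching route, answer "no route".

em1

Routes whose prefix contains 38.101.127.131:
  38.0.0.0/7 (38.0.0.0 - 39.255.255.255) -> port3
  38.0.0.0/9 (38.0.0.0 - 38.127.255.255) -> port14
  38.101.0.0/17 (38.101.0.0 - 38.101.127.255) -> port9
  38.101.64.0/18 (38.101.64.0 - 38.101.127.255) -> em1
More-specific entries that do NOT match:
  38.103.127.128/30 (38.103.127.128 - 38.103.127.131) does not contain 38.101.127.131
  38.101.123.128/29 (38.101.123.128 - 38.101.123.135) does not contain 38.101.127.131
  38.101.127.136/29 (38.101.127.136 - 38.101.127.143) does not contain 38.101.127.131
  38.101.127.0/25 (38.101.127.0 - 38.101.127.127) does not contain 38.101.127.131
  38.101.120.0/22 (38.101.120.0 - 38.101.123.255) does not contain 38.101.127.131
  6.101.112.0/20 (6.101.112.0 - 6.101.127.255) does not contain 38.101.127.131
Longest matching prefix is /18 -> interface em1.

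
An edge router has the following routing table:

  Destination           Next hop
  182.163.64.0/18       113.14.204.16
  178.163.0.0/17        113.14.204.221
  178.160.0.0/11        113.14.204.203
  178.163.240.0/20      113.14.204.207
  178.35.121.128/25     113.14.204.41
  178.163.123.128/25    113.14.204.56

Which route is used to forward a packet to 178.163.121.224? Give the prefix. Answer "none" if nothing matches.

Entries matching 178.163.121.224:
  178.160.0.0/11 (178.160.0.0 - 178.191.255.255)
  178.163.0.0/17 (178.163.0.0 - 178.163.127.255)
Most specific is 178.163.0.0/17.

178.163.0.0/17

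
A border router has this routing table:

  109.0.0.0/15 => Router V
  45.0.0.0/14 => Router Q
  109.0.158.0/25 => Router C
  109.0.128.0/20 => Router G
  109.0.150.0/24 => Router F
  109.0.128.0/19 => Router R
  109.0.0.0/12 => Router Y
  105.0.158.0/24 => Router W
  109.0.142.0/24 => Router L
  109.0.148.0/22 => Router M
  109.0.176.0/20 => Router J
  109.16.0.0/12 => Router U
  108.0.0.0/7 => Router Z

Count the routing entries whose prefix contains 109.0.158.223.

Prefixes containing 109.0.158.223:
  108.0.0.0/7 (108.0.0.0 - 109.255.255.255)
  109.0.0.0/12 (109.0.0.0 - 109.15.255.255)
  109.0.0.0/15 (109.0.0.0 - 109.1.255.255)
  109.0.128.0/19 (109.0.128.0 - 109.0.159.255)
Total matching entries: 4.

4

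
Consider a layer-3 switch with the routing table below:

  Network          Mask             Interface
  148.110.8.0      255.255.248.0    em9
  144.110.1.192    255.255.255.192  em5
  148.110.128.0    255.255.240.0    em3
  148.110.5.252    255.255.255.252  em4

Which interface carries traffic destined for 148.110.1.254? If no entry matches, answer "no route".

no route

No entry's prefix contains 148.110.1.254; there is no default route.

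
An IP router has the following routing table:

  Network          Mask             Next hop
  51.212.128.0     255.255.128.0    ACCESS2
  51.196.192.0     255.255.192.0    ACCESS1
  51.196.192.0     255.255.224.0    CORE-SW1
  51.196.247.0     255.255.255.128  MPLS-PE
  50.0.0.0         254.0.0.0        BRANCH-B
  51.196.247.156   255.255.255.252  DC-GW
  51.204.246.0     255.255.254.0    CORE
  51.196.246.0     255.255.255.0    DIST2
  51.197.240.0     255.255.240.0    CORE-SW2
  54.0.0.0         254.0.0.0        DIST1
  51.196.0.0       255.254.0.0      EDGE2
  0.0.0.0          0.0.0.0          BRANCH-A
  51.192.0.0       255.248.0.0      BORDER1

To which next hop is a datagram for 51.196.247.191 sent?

Routes whose prefix contains 51.196.247.191:
  0.0.0.0/0 (default, matches everything) -> BRANCH-A
  50.0.0.0/7 (50.0.0.0 - 51.255.255.255) -> BRANCH-B
  51.192.0.0/13 (51.192.0.0 - 51.199.255.255) -> BORDER1
  51.196.0.0/15 (51.196.0.0 - 51.197.255.255) -> EDGE2
  51.196.192.0/18 (51.196.192.0 - 51.196.255.255) -> ACCESS1
More-specific entries that do NOT match:
  51.196.247.156/30 (51.196.247.156 - 51.196.247.159) does not contain 51.196.247.191
  51.196.247.0/25 (51.196.247.0 - 51.196.247.127) does not contain 51.196.247.191
  51.196.246.0/24 (51.196.246.0 - 51.196.246.255) does not contain 51.196.247.191
  51.204.246.0/23 (51.204.246.0 - 51.204.247.255) does not contain 51.196.247.191
  51.197.240.0/20 (51.197.240.0 - 51.197.255.255) does not contain 51.196.247.191
  51.196.192.0/19 (51.196.192.0 - 51.196.223.255) does not contain 51.196.247.191
Longest matching prefix is /18 -> next hop ACCESS1.

ACCESS1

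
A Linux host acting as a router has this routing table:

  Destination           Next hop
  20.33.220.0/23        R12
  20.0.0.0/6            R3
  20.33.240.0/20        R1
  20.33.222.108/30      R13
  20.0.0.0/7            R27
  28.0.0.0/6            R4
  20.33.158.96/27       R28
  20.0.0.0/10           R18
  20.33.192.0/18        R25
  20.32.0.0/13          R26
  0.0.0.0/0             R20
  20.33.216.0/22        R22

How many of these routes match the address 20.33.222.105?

6

Prefixes containing 20.33.222.105:
  0.0.0.0/0 (default, matches everything)
  20.0.0.0/6 (20.0.0.0 - 23.255.255.255)
  20.0.0.0/7 (20.0.0.0 - 21.255.255.255)
  20.0.0.0/10 (20.0.0.0 - 20.63.255.255)
  20.32.0.0/13 (20.32.0.0 - 20.39.255.255)
  20.33.192.0/18 (20.33.192.0 - 20.33.255.255)
Total matching entries: 6.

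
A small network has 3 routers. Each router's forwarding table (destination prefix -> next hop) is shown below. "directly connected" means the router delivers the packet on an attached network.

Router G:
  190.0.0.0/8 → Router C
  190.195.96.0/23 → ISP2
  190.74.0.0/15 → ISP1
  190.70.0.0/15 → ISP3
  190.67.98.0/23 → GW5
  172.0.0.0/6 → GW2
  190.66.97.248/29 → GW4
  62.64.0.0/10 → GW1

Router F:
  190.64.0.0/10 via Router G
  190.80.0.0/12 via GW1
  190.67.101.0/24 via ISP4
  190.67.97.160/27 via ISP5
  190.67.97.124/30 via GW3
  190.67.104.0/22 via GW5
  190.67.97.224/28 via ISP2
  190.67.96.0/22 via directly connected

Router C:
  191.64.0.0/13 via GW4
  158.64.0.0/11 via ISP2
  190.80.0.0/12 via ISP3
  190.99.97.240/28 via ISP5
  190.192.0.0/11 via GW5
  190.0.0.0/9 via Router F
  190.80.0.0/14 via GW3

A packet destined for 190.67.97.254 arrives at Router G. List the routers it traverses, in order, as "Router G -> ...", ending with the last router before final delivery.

At Router G: longest match for 190.67.97.254 is 190.0.0.0/8 -> Router C
At Router C: longest match for 190.67.97.254 is 190.0.0.0/9 -> Router F
At Router F: longest match for 190.67.97.254 is 190.67.96.0/22 -> directly connected

Router G -> Router C -> Router F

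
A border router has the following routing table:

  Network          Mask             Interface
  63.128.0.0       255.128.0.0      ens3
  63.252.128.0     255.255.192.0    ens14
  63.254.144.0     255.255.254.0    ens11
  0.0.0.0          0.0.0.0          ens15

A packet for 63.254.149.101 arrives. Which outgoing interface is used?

Routes whose prefix contains 63.254.149.101:
  0.0.0.0/0 (default, matches everything) -> ens15
  63.128.0.0/9 (63.128.0.0 - 63.255.255.255) -> ens3
More-specific entries that do NOT match:
  63.254.144.0/23 (63.254.144.0 - 63.254.145.255) does not contain 63.254.149.101
  63.252.128.0/18 (63.252.128.0 - 63.252.191.255) does not contain 63.254.149.101
Longest matching prefix is /9 -> interface ens3.

ens3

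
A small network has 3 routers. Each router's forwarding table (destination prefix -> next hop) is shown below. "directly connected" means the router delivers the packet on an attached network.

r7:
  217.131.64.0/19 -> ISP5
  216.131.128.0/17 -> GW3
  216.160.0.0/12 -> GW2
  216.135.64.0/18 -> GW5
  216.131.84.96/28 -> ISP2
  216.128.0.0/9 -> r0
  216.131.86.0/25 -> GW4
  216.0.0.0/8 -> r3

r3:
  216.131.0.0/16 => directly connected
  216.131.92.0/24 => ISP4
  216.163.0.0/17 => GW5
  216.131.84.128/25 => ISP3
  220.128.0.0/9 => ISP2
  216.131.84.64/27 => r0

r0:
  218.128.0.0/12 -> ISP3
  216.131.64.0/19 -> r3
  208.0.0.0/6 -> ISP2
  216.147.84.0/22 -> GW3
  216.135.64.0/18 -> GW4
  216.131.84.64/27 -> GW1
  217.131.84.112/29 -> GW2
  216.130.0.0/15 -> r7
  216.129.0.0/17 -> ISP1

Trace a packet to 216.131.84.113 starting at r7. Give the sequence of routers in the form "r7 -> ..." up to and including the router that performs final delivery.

At r7: longest match for 216.131.84.113 is 216.128.0.0/9 -> r0
At r0: longest match for 216.131.84.113 is 216.131.64.0/19 -> r3
At r3: longest match for 216.131.84.113 is 216.131.0.0/16 -> directly connected

r7 -> r0 -> r3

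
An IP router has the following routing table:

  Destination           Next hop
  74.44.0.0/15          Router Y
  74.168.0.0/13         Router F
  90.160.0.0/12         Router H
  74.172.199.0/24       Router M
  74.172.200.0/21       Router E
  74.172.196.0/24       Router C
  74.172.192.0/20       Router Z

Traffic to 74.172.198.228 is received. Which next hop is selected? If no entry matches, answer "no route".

Routes whose prefix contains 74.172.198.228:
  74.168.0.0/13 (74.168.0.0 - 74.175.255.255) -> Router F
  74.172.192.0/20 (74.172.192.0 - 74.172.207.255) -> Router Z
More-specific entries that do NOT match:
  74.172.199.0/24 (74.172.199.0 - 74.172.199.255) does not contain 74.172.198.228
  74.172.196.0/24 (74.172.196.0 - 74.172.196.255) does not contain 74.172.198.228
  74.172.200.0/21 (74.172.200.0 - 74.172.207.255) does not contain 74.172.198.228
Longest matching prefix is /20 -> next hop Router Z.

Router Z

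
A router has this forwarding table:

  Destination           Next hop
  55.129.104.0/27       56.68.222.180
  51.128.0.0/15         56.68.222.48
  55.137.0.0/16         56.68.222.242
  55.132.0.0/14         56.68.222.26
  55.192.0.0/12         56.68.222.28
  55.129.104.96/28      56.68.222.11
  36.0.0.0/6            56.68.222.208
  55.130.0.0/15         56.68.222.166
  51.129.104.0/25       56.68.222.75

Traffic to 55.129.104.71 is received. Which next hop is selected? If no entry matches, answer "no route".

No entry's prefix contains 55.129.104.71; there is no default route.

no route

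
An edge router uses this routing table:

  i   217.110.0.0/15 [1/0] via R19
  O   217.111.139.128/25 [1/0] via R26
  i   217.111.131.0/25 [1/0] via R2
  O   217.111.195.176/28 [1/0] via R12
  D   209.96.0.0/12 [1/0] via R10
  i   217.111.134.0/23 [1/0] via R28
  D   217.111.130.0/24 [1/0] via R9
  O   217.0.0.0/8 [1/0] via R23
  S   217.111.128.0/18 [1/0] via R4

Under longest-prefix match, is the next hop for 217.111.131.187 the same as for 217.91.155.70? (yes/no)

no

217.111.131.187: longest match 217.111.128.0/18 -> R4
217.91.155.70: longest match 217.0.0.0/8 -> R23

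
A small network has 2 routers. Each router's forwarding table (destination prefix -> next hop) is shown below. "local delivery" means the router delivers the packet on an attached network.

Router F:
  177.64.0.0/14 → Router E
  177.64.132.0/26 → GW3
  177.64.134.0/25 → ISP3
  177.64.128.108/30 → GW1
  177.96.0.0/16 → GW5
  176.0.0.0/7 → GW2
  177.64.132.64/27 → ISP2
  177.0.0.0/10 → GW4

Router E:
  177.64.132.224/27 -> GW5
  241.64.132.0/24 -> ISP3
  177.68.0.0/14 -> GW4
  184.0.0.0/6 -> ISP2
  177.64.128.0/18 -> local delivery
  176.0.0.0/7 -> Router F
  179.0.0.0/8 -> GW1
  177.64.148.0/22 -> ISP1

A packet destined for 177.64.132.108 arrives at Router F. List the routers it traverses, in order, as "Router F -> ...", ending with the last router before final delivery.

Router F -> Router E

At Router F: longest match for 177.64.132.108 is 177.64.0.0/14 -> Router E
At Router E: longest match for 177.64.132.108 is 177.64.128.0/18 -> local delivery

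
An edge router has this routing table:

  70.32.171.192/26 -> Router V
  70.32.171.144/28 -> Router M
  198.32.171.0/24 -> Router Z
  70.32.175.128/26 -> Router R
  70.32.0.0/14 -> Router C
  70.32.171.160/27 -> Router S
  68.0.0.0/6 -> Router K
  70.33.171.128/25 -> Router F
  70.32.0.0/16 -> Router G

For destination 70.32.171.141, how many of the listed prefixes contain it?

3

Prefixes containing 70.32.171.141:
  68.0.0.0/6 (68.0.0.0 - 71.255.255.255)
  70.32.0.0/14 (70.32.0.0 - 70.35.255.255)
  70.32.0.0/16 (70.32.0.0 - 70.32.255.255)
Total matching entries: 3.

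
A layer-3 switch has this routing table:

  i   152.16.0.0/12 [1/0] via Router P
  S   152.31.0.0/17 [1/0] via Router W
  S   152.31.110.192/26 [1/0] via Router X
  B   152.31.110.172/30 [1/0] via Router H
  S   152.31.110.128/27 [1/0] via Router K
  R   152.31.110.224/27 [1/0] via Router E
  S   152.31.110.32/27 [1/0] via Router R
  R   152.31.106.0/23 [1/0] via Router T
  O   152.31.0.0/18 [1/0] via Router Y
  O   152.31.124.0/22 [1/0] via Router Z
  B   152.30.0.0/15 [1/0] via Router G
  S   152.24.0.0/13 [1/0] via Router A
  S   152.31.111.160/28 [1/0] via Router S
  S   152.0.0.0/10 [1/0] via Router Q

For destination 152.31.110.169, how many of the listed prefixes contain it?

Prefixes containing 152.31.110.169:
  152.0.0.0/10 (152.0.0.0 - 152.63.255.255)
  152.16.0.0/12 (152.16.0.0 - 152.31.255.255)
  152.24.0.0/13 (152.24.0.0 - 152.31.255.255)
  152.30.0.0/15 (152.30.0.0 - 152.31.255.255)
  152.31.0.0/17 (152.31.0.0 - 152.31.127.255)
Total matching entries: 5.

5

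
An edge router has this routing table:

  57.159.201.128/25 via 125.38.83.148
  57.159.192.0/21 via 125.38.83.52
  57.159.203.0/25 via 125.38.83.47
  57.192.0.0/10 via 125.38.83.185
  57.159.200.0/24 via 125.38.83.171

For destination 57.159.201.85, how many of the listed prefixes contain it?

0

No listed prefix contains 57.159.201.85.
Total matching entries: 0.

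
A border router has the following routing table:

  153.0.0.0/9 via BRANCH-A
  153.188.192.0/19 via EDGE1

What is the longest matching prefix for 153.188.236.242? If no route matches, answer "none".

153.188.236.242 is outside every listed prefix and there is no default route.

none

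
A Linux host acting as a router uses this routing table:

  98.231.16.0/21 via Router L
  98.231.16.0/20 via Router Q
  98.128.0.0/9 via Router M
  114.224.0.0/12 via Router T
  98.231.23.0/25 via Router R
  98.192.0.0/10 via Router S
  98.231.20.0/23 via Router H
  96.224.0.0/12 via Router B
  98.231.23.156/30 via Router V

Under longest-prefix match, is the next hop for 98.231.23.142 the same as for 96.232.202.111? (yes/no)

98.231.23.142: longest match 98.231.16.0/21 -> Router L
96.232.202.111: longest match 96.224.0.0/12 -> Router B

no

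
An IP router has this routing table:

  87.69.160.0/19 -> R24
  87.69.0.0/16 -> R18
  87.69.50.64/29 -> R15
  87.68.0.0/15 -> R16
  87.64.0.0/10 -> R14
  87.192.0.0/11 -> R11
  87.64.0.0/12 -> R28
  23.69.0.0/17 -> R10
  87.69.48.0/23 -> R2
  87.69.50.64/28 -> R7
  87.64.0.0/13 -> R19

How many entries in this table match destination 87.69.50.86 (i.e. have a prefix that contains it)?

Prefixes containing 87.69.50.86:
  87.64.0.0/10 (87.64.0.0 - 87.127.255.255)
  87.64.0.0/12 (87.64.0.0 - 87.79.255.255)
  87.64.0.0/13 (87.64.0.0 - 87.71.255.255)
  87.68.0.0/15 (87.68.0.0 - 87.69.255.255)
  87.69.0.0/16 (87.69.0.0 - 87.69.255.255)
Total matching entries: 5.

5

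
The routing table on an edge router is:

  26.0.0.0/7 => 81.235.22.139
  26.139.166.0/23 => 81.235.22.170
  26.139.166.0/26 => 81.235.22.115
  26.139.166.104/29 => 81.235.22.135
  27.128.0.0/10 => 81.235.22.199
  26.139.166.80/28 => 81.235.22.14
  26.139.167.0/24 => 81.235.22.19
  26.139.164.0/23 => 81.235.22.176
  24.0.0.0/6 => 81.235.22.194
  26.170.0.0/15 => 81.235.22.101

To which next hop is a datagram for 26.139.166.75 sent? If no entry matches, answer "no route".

Routes whose prefix contains 26.139.166.75:
  24.0.0.0/6 (24.0.0.0 - 27.255.255.255) -> 81.235.22.194
  26.0.0.0/7 (26.0.0.0 - 27.255.255.255) -> 81.235.22.139
  26.139.166.0/23 (26.139.166.0 - 26.139.167.255) -> 81.235.22.170
More-specific entries that do NOT match:
  26.139.166.104/29 (26.139.166.104 - 26.139.166.111) does not contain 26.139.166.75
  26.139.166.80/28 (26.139.166.80 - 26.139.166.95) does not contain 26.139.166.75
  26.139.166.0/26 (26.139.166.0 - 26.139.166.63) does not contain 26.139.166.75
  26.139.167.0/24 (26.139.167.0 - 26.139.167.255) does not contain 26.139.166.75
Longest matching prefix is /23 -> next hop 81.235.22.170.

81.235.22.170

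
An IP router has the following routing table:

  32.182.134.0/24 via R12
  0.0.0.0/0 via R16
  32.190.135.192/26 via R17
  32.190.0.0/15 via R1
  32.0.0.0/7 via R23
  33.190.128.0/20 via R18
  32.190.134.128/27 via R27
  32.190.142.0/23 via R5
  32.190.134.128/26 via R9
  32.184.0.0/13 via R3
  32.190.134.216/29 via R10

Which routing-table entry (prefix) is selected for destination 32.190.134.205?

32.190.0.0/15

Entries matching 32.190.134.205:
  0.0.0.0/0 (default, matches everything)
  32.0.0.0/7 (32.0.0.0 - 33.255.255.255)
  32.184.0.0/13 (32.184.0.0 - 32.191.255.255)
  32.190.0.0/15 (32.190.0.0 - 32.191.255.255)
Most specific is 32.190.0.0/15.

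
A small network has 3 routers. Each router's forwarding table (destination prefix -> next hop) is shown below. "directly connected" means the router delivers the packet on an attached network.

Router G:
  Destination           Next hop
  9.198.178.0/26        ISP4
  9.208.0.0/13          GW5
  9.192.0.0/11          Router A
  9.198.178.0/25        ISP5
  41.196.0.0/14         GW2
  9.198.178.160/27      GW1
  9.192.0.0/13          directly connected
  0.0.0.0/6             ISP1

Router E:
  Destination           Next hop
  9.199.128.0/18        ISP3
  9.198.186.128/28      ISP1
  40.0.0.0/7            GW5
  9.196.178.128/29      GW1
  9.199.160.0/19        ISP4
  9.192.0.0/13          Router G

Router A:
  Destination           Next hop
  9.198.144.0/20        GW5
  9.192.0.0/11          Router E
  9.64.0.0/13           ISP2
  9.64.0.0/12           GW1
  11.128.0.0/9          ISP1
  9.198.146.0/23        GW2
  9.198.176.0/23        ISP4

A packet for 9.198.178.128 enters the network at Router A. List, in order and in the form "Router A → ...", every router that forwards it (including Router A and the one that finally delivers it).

At Router A: longest match for 9.198.178.128 is 9.192.0.0/11 -> Router E
At Router E: longest match for 9.198.178.128 is 9.192.0.0/13 -> Router G
At Router G: longest match for 9.198.178.128 is 9.192.0.0/13 -> directly connected

Router A → Router E → Router G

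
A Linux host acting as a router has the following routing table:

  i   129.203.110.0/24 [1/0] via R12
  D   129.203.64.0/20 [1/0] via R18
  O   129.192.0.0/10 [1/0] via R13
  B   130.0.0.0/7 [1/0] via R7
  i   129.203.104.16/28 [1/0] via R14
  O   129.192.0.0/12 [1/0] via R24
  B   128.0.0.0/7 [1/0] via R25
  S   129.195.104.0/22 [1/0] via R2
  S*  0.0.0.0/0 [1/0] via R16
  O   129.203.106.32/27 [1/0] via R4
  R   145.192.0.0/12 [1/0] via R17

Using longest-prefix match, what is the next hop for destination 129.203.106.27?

Routes whose prefix contains 129.203.106.27:
  0.0.0.0/0 (default, matches everything) -> R16
  128.0.0.0/7 (128.0.0.0 - 129.255.255.255) -> R25
  129.192.0.0/10 (129.192.0.0 - 129.255.255.255) -> R13
  129.192.0.0/12 (129.192.0.0 - 129.207.255.255) -> R24
More-specific entries that do NOT match:
  129.203.104.16/28 (129.203.104.16 - 129.203.104.31) does not contain 129.203.106.27
  129.203.106.32/27 (129.203.106.32 - 129.203.106.63) does not contain 129.203.106.27
  129.203.110.0/24 (129.203.110.0 - 129.203.110.255) does not contain 129.203.106.27
  129.195.104.0/22 (129.195.104.0 - 129.195.107.255) does not contain 129.203.106.27
  129.203.64.0/20 (129.203.64.0 - 129.203.79.255) does not contain 129.203.106.27
Longest matching prefix is /12 -> next hop R24.

R24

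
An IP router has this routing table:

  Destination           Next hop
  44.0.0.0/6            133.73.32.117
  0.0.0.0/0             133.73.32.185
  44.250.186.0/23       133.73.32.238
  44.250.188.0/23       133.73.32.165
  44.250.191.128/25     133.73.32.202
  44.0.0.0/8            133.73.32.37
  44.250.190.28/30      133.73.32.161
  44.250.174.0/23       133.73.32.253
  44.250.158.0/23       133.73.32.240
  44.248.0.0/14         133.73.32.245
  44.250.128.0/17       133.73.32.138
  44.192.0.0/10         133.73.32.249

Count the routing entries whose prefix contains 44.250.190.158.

6

Prefixes containing 44.250.190.158:
  0.0.0.0/0 (default, matches everything)
  44.0.0.0/6 (44.0.0.0 - 47.255.255.255)
  44.0.0.0/8 (44.0.0.0 - 44.255.255.255)
  44.192.0.0/10 (44.192.0.0 - 44.255.255.255)
  44.248.0.0/14 (44.248.0.0 - 44.251.255.255)
  44.250.128.0/17 (44.250.128.0 - 44.250.255.255)
Total matching entries: 6.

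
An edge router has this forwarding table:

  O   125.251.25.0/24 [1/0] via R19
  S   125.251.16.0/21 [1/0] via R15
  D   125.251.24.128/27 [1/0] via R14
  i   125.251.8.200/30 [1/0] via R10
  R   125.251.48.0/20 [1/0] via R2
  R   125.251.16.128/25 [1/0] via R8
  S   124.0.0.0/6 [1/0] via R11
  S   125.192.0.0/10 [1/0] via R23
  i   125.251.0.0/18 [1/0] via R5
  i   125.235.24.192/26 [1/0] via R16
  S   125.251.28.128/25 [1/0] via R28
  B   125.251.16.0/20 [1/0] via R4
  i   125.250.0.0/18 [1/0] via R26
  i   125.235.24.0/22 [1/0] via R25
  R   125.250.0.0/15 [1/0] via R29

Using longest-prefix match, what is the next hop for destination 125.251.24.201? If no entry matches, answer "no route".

Routes whose prefix contains 125.251.24.201:
  124.0.0.0/6 (124.0.0.0 - 127.255.255.255) -> R11
  125.192.0.0/10 (125.192.0.0 - 125.255.255.255) -> R23
  125.250.0.0/15 (125.250.0.0 - 125.251.255.255) -> R29
  125.251.0.0/18 (125.251.0.0 - 125.251.63.255) -> R5
  125.251.16.0/20 (125.251.16.0 - 125.251.31.255) -> R4
More-specific entries that do NOT match:
  125.251.8.200/30 (125.251.8.200 - 125.251.8.203) does not contain 125.251.24.201
  125.251.24.128/27 (125.251.24.128 - 125.251.24.159) does not contain 125.251.24.201
  125.235.24.192/26 (125.235.24.192 - 125.235.24.255) does not contain 125.251.24.201
  125.251.16.128/25 (125.251.16.128 - 125.251.16.255) does not contain 125.251.24.201
  125.251.28.128/25 (125.251.28.128 - 125.251.28.255) does not contain 125.251.24.201
  125.251.25.0/24 (125.251.25.0 - 125.251.25.255) does not contain 125.251.24.201
  125.235.24.0/22 (125.235.24.0 - 125.235.27.255) does not contain 125.251.24.201
  125.251.16.0/21 (125.251.16.0 - 125.251.23.255) does not contain 125.251.24.201
Longest matching prefix is /20 -> next hop R4.

R4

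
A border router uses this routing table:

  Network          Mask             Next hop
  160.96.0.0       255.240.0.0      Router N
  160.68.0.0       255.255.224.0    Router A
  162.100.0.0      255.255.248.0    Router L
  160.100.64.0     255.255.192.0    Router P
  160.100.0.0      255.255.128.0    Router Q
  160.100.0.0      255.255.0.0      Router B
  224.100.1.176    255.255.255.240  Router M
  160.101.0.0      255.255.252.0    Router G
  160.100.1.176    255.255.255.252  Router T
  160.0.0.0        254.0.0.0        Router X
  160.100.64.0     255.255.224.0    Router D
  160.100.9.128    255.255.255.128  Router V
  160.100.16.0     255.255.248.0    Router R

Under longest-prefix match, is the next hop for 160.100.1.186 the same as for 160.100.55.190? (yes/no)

160.100.1.186: longest match 160.100.0.0/17 -> Router Q
160.100.55.190: longest match 160.100.0.0/17 -> Router Q

yes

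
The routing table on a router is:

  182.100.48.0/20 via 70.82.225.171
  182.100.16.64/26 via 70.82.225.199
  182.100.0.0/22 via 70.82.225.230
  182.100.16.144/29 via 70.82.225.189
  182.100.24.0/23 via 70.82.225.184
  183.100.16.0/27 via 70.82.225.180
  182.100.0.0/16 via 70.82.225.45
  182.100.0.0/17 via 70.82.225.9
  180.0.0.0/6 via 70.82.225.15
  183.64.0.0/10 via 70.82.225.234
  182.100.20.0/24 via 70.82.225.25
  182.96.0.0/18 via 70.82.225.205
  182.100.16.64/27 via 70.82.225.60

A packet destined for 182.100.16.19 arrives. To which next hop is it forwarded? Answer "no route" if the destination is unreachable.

Routes whose prefix contains 182.100.16.19:
  180.0.0.0/6 (180.0.0.0 - 183.255.255.255) -> 70.82.225.15
  182.100.0.0/16 (182.100.0.0 - 182.100.255.255) -> 70.82.225.45
  182.100.0.0/17 (182.100.0.0 - 182.100.127.255) -> 70.82.225.9
More-specific entries that do NOT match:
  182.100.16.144/29 (182.100.16.144 - 182.100.16.151) does not contain 182.100.16.19
  183.100.16.0/27 (183.100.16.0 - 183.100.16.31) does not contain 182.100.16.19
  182.100.16.64/27 (182.100.16.64 - 182.100.16.95) does not contain 182.100.16.19
  182.100.16.64/26 (182.100.16.64 - 182.100.16.127) does not contain 182.100.16.19
  182.100.20.0/24 (182.100.20.0 - 182.100.20.255) does not contain 182.100.16.19
  182.100.24.0/23 (182.100.24.0 - 182.100.25.255) does not contain 182.100.16.19
  182.100.0.0/22 (182.100.0.0 - 182.100.3.255) does not contain 182.100.16.19
  182.100.48.0/20 (182.100.48.0 - 182.100.63.255) does not contain 182.100.16.19
  182.96.0.0/18 (182.96.0.0 - 182.96.63.255) does not contain 182.100.16.19
Longest matching prefix is /17 -> next hop 70.82.225.9.

70.82.225.9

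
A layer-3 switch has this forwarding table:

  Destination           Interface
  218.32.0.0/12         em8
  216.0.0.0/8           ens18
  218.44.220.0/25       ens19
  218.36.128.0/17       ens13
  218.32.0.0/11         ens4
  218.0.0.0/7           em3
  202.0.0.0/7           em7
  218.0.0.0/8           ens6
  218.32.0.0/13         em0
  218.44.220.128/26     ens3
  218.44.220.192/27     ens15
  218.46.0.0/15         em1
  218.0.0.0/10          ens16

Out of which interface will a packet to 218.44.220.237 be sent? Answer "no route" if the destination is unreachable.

em8

Routes whose prefix contains 218.44.220.237:
  218.0.0.0/7 (218.0.0.0 - 219.255.255.255) -> em3
  218.0.0.0/8 (218.0.0.0 - 218.255.255.255) -> ens6
  218.0.0.0/10 (218.0.0.0 - 218.63.255.255) -> ens16
  218.32.0.0/11 (218.32.0.0 - 218.63.255.255) -> ens4
  218.32.0.0/12 (218.32.0.0 - 218.47.255.255) -> em8
More-specific entries that do NOT match:
  218.44.220.192/27 (218.44.220.192 - 218.44.220.223) does not contain 218.44.220.237
  218.44.220.128/26 (218.44.220.128 - 218.44.220.191) does not contain 218.44.220.237
  218.44.220.0/25 (218.44.220.0 - 218.44.220.127) does not contain 218.44.220.237
  218.36.128.0/17 (218.36.128.0 - 218.36.255.255) does not contain 218.44.220.237
  218.46.0.0/15 (218.46.0.0 - 218.47.255.255) does not contain 218.44.220.237
  218.32.0.0/13 (218.32.0.0 - 218.39.255.255) does not contain 218.44.220.237
Longest matching prefix is /12 -> interface em8.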